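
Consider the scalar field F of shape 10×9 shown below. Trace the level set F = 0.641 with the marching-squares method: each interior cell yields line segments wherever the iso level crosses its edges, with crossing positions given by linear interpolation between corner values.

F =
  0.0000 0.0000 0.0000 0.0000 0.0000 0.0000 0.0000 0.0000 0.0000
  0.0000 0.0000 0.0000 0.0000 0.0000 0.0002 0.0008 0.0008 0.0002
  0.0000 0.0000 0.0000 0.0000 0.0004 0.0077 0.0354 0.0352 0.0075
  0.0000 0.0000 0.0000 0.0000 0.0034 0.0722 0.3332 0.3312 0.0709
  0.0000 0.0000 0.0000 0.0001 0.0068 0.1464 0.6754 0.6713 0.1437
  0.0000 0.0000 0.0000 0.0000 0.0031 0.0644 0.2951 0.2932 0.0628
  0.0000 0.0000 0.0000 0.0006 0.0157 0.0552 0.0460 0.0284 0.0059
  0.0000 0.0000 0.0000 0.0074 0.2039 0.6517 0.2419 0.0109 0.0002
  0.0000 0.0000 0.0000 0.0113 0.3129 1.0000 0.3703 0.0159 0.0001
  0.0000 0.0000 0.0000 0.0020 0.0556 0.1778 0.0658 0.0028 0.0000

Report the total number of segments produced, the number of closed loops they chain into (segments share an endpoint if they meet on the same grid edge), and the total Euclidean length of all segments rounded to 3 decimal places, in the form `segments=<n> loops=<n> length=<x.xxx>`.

cell (3,5): code 0100 → (3.899,6.000)–(4.000,5.935)
cell (3,6): code 1100 → (3.911,7.000)–(3.899,6.000)
cell (3,7): code 1000 → (4.000,7.057)–(3.911,7.000)
cell (4,5): code 0010 → (4.000,5.935)–(4.090,6.000)
cell (4,6): code 0011 → (4.090,6.000)–(4.080,7.000)
cell (4,7): code 0001 → (4.080,7.000)–(4.000,7.057)
cell (6,4): code 0100 → (6.982,5.000)–(7.000,4.976)
cell (6,5): code 1000 → (7.000,5.026)–(6.982,5.000)
cell (7,4): code 0110 → (7.000,4.976)–(8.000,4.478)
cell (7,5): code 1001 → (8.000,5.570)–(7.000,5.026)
cell (8,4): code 0010 → (8.000,4.478)–(8.437,5.000)
cell (8,5): code 0001 → (8.437,5.000)–(8.000,5.570)
total: 12 segments, chained into 2 closed loop(s), length Σ = 6.152209

segments=12 loops=2 length=6.152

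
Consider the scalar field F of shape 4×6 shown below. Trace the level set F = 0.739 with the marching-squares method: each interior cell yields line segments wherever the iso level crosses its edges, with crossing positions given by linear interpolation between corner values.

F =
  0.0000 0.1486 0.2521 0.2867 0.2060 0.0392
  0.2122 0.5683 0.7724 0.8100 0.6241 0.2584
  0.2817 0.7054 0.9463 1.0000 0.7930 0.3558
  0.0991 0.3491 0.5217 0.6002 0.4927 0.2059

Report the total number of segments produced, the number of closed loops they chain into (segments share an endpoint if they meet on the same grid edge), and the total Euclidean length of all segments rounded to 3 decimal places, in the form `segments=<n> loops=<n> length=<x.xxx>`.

cell (0,1): code 0100 → (0.936,2.000)–(1.000,1.836)
cell (0,2): code 1100 → (0.864,3.000)–(0.936,2.000)
cell (0,3): code 1000 → (1.000,3.382)–(0.864,3.000)
cell (1,1): code 0110 → (1.000,1.836)–(2.000,1.139)
cell (1,3): code 1101 → (1.680,4.000)–(1.000,3.382)
cell (1,4): code 1000 → (2.000,4.124)–(1.680,4.000)
cell (2,1): code 0010 → (2.000,1.139)–(2.488,2.000)
cell (2,2): code 0011 → (2.488,2.000)–(2.653,3.000)
cell (2,3): code 0011 → (2.653,3.000)–(2.180,4.000)
cell (2,4): code 0001 → (2.180,4.000)–(2.000,4.124)
total: 10 segments, chained into 1 closed loop(s), length Σ = 7.391600

segments=10 loops=1 length=7.392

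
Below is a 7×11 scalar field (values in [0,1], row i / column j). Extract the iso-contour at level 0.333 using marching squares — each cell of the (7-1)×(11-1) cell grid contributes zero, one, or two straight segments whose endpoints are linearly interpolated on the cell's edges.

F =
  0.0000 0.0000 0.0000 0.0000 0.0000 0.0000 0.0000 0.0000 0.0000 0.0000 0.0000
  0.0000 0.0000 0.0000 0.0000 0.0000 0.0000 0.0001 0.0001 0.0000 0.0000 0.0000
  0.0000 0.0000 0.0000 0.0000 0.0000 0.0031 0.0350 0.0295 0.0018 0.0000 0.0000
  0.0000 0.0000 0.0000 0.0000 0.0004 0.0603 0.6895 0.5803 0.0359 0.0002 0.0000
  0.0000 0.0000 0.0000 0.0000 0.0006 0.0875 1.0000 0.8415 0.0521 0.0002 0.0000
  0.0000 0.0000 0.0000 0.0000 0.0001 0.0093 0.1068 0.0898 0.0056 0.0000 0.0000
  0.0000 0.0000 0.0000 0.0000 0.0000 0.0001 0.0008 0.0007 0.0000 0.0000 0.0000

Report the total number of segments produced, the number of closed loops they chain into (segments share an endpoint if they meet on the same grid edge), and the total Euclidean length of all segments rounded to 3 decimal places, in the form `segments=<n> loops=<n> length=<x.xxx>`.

segments=8 loops=1 length=7.442

cell (2,5): code 0100 → (2.455,6.000)–(3.000,5.433)
cell (2,6): code 1100 → (2.551,7.000)–(2.455,6.000)
cell (2,7): code 1000 → (3.000,7.454)–(2.551,7.000)
cell (3,5): code 0110 → (3.000,5.433)–(4.000,5.269)
cell (3,7): code 1001 → (4.000,7.644)–(3.000,7.454)
cell (4,5): code 0010 → (4.000,5.269)–(4.747,6.000)
cell (4,6): code 0011 → (4.747,6.000)–(4.676,7.000)
cell (4,7): code 0001 → (4.676,7.000)–(4.000,7.644)
total: 8 segments, chained into 1 closed loop(s), length Σ = 7.442039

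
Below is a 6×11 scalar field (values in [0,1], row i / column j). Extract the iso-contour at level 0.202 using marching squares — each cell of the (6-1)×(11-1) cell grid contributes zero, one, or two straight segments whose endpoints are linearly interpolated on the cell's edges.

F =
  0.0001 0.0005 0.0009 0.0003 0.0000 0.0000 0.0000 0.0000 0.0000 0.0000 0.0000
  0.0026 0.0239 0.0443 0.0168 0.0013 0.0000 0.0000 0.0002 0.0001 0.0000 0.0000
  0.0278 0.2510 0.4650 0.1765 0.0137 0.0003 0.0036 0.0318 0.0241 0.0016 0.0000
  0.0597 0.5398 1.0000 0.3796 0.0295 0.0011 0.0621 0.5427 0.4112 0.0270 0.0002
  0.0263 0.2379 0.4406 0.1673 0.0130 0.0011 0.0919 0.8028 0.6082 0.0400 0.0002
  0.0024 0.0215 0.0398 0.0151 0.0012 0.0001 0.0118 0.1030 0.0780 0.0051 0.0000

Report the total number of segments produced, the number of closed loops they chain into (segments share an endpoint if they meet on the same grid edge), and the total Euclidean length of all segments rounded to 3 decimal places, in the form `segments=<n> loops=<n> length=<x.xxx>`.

cell (1,0): code 0100 → (1.784,1.000)–(2.000,0.780)
cell (1,1): code 1100 → (1.375,2.000)–(1.784,1.000)
cell (1,2): code 1000 → (2.000,2.912)–(1.375,2.000)
cell (2,0): code 0110 → (2.000,0.780)–(3.000,0.296)
cell (2,2): code 1101 → (2.126,3.000)–(2.000,2.912)
cell (2,3): code 1000 → (3.000,3.507)–(2.126,3.000)
cell (2,6): code 0100 → (2.333,7.000)–(3.000,6.291)
cell (2,7): code 1100 → (2.460,8.000)–(2.333,7.000)
cell (2,8): code 1000 → (3.000,8.545)–(2.460,8.000)
cell (3,0): code 0110 → (3.000,0.296)–(4.000,0.830)
cell (3,2): code 1011 → (4.000,2.873)–(3.837,3.000)
cell (3,3): code 0001 → (3.837,3.000)–(3.000,3.507)
cell (3,6): code 0110 → (3.000,6.291)–(4.000,6.155)
cell (3,8): code 1001 → (4.000,8.715)–(3.000,8.545)
cell (4,0): code 0010 → (4.000,0.830)–(4.166,1.000)
cell (4,1): code 0011 → (4.166,1.000)–(4.595,2.000)
cell (4,2): code 0001 → (4.595,2.000)–(4.000,2.873)
cell (4,6): code 0010 → (4.000,6.155)–(4.859,7.000)
cell (4,7): code 0011 → (4.859,7.000)–(4.766,8.000)
cell (4,8): code 0001 → (4.766,8.000)–(4.000,8.715)
total: 20 segments, chained into 2 closed loop(s), length Σ = 17.499302

segments=20 loops=2 length=17.499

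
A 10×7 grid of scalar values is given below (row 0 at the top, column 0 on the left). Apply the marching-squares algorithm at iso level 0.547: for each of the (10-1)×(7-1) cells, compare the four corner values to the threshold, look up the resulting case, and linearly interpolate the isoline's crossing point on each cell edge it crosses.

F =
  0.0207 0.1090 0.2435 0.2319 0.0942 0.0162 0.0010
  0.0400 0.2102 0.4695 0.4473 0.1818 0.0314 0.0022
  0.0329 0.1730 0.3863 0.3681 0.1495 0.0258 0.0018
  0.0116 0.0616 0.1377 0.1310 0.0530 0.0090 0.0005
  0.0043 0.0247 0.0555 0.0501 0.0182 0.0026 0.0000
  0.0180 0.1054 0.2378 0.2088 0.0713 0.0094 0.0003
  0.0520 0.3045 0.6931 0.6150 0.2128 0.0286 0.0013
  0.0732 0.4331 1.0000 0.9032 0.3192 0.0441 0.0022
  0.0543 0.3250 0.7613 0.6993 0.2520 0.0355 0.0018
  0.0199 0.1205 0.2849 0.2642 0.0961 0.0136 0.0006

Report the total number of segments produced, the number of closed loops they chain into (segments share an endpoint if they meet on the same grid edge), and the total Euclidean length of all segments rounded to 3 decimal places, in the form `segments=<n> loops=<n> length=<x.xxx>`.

segments=10 loops=1 length=8.164

cell (5,1): code 0100 → (5.679,2.000)–(6.000,1.624)
cell (5,2): code 1100 → (5.833,3.000)–(5.679,2.000)
cell (5,3): code 1000 → (6.000,3.169)–(5.833,3.000)
cell (6,1): code 0110 → (6.000,1.624)–(7.000,1.201)
cell (6,3): code 1001 → (7.000,3.610)–(6.000,3.169)
cell (7,1): code 0110 → (7.000,1.201)–(8.000,1.509)
cell (7,3): code 1001 → (8.000,3.340)–(7.000,3.610)
cell (8,1): code 0010 → (8.000,1.509)–(8.450,2.000)
cell (8,2): code 0011 → (8.450,2.000)–(8.350,3.000)
cell (8,3): code 0001 → (8.350,3.000)–(8.000,3.340)
total: 10 segments, chained into 1 closed loop(s), length Σ = 8.163936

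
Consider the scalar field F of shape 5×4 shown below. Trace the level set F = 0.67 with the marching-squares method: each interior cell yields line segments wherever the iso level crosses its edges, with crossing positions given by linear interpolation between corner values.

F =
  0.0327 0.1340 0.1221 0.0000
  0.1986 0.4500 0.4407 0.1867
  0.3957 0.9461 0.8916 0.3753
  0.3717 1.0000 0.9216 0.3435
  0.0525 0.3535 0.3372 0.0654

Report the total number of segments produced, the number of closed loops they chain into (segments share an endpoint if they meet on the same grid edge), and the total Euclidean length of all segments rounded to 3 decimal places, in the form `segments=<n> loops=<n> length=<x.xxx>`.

segments=8 loops=1 length=6.752

cell (1,0): code 0100 → (1.443,1.000)–(2.000,0.498)
cell (1,1): code 1100 → (1.509,2.000)–(1.443,1.000)
cell (1,2): code 1000 → (2.000,2.429)–(1.509,2.000)
cell (2,0): code 0110 → (2.000,0.498)–(3.000,0.475)
cell (2,2): code 1001 → (3.000,2.435)–(2.000,2.429)
cell (3,0): code 0010 → (3.000,0.475)–(3.510,1.000)
cell (3,1): code 0011 → (3.510,1.000)–(3.431,2.000)
cell (3,2): code 0001 → (3.431,2.000)–(3.000,2.435)
total: 8 segments, chained into 1 closed loop(s), length Σ = 6.751934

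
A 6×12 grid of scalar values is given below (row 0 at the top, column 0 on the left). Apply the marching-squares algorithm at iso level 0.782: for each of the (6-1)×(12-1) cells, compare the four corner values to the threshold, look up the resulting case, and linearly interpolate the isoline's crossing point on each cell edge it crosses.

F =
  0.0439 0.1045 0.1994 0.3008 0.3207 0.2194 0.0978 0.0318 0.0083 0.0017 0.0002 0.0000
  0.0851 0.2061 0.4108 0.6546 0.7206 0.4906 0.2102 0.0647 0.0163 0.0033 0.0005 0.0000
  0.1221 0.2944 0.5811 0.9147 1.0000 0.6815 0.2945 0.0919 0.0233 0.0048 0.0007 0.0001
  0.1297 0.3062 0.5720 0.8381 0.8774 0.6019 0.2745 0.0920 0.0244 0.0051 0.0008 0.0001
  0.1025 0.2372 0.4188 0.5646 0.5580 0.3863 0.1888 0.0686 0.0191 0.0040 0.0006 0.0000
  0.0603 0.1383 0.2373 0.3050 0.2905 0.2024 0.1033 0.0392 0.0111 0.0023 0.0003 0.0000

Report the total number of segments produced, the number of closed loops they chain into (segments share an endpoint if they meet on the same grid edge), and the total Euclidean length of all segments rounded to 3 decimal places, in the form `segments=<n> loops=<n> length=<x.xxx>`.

segments=8 loops=1 length=6.549

cell (1,2): code 0100 → (1.490,3.000)–(2.000,2.602)
cell (1,3): code 1100 → (1.220,4.000)–(1.490,3.000)
cell (1,4): code 1000 → (2.000,4.684)–(1.220,4.000)
cell (2,2): code 0110 → (2.000,2.602)–(3.000,2.789)
cell (2,4): code 1001 → (3.000,4.346)–(2.000,4.684)
cell (3,2): code 0010 → (3.000,2.789)–(3.205,3.000)
cell (3,3): code 0011 → (3.205,3.000)–(3.299,4.000)
cell (3,4): code 0001 → (3.299,4.000)–(3.000,4.346)
total: 8 segments, chained into 1 closed loop(s), length Σ = 6.549440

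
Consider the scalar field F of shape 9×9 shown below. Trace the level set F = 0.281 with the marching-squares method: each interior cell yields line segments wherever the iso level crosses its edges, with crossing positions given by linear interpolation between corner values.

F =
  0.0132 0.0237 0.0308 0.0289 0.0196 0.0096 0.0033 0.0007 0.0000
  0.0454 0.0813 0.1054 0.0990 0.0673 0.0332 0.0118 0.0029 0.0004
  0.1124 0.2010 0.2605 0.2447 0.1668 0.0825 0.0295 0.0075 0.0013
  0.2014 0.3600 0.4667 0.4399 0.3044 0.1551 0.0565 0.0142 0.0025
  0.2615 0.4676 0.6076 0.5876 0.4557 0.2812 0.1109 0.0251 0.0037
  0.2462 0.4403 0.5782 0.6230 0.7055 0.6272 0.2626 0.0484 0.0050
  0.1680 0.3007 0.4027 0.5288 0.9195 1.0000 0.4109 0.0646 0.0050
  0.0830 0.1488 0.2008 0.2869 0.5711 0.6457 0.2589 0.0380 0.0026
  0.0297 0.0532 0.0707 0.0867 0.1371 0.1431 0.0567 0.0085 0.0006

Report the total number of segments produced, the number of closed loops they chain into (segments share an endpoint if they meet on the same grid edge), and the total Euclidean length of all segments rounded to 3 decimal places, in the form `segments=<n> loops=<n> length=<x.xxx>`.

segments=22 loops=1 length=18.127

cell (2,0): code 0100 → (2.503,1.000)–(3.000,0.502)
cell (2,1): code 1100 → (2.099,2.000)–(2.503,1.000)
cell (2,2): code 1100 → (2.186,3.000)–(2.099,2.000)
cell (2,3): code 1100 → (2.830,4.000)–(2.186,3.000)
cell (2,4): code 1000 → (3.000,4.157)–(2.830,4.000)
cell (3,0): code 0110 → (3.000,0.502)–(4.000,0.095)
cell (3,4): code 1101 → (3.998,5.000)–(3.000,4.157)
cell (3,5): code 1000 → (4.000,5.001)–(3.998,5.000)
cell (4,0): code 0110 → (4.000,0.095)–(5.000,0.179)
cell (4,5): code 1001 → (5.000,5.950)–(4.000,5.001)
cell (5,0): code 0110 → (5.000,0.179)–(6.000,0.852)
cell (5,5): code 1101 → (5.124,6.000)–(5.000,5.950)
cell (5,6): code 1000 → (6.000,6.375)–(5.124,6.000)
cell (6,0): code 0010 → (6.000,0.852)–(6.130,1.000)
cell (6,1): code 0011 → (6.130,1.000)–(6.603,2.000)
cell (6,2): code 0111 → (6.603,2.000)–(7.000,2.931)
cell (6,5): code 1011 → (7.000,5.943)–(6.855,6.000)
cell (6,6): code 0001 → (6.855,6.000)–(6.000,6.375)
cell (7,2): code 0010 → (7.000,2.931)–(7.029,3.000)
cell (7,3): code 0011 → (7.029,3.000)–(7.668,4.000)
cell (7,4): code 0011 → (7.668,4.000)–(7.726,5.000)
cell (7,5): code 0001 → (7.726,5.000)–(7.000,5.943)
total: 22 segments, chained into 1 closed loop(s), length Σ = 18.126767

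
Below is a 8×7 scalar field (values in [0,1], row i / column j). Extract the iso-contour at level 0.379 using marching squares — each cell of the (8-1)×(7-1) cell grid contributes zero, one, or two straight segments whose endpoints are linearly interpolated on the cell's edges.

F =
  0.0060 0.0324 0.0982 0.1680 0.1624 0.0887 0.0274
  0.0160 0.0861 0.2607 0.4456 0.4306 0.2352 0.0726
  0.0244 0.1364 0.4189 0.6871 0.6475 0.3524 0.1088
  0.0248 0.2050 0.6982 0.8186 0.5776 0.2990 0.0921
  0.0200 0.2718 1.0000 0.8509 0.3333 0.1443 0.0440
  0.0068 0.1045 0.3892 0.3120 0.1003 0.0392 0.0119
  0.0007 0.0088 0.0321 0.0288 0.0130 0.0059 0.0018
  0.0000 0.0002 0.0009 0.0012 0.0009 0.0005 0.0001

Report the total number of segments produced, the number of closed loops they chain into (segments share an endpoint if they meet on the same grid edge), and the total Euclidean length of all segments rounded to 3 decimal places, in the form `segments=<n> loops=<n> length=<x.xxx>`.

cell (0,2): code 0100 → (0.760,3.000)–(1.000,2.640)
cell (0,3): code 1100 → (0.808,4.000)–(0.760,3.000)
cell (0,4): code 1000 → (1.000,4.264)–(0.808,4.000)
cell (1,1): code 0100 → (1.748,2.000)–(2.000,1.859)
cell (1,2): code 1110 → (1.000,2.640)–(1.748,2.000)
cell (1,4): code 1001 → (2.000,4.910)–(1.000,4.264)
cell (2,1): code 0110 → (2.000,1.859)–(3.000,1.353)
cell (2,4): code 1001 → (3.000,4.713)–(2.000,4.910)
cell (3,1): code 0110 → (3.000,1.353)–(4.000,1.147)
cell (3,3): code 1011 → (4.000,3.912)–(3.813,4.000)
cell (3,4): code 0001 → (3.813,4.000)–(3.000,4.713)
cell (4,1): code 0110 → (4.000,1.147)–(5.000,1.964)
cell (4,2): code 1011 → (5.000,2.132)–(4.876,3.000)
cell (4,3): code 0001 → (4.876,3.000)–(4.000,3.912)
cell (5,1): code 0010 → (5.000,1.964)–(5.029,2.000)
cell (5,2): code 0001 → (5.029,2.000)–(5.000,2.132)
total: 16 segments, chained into 1 closed loop(s), length Σ = 12.286301

segments=16 loops=1 length=12.286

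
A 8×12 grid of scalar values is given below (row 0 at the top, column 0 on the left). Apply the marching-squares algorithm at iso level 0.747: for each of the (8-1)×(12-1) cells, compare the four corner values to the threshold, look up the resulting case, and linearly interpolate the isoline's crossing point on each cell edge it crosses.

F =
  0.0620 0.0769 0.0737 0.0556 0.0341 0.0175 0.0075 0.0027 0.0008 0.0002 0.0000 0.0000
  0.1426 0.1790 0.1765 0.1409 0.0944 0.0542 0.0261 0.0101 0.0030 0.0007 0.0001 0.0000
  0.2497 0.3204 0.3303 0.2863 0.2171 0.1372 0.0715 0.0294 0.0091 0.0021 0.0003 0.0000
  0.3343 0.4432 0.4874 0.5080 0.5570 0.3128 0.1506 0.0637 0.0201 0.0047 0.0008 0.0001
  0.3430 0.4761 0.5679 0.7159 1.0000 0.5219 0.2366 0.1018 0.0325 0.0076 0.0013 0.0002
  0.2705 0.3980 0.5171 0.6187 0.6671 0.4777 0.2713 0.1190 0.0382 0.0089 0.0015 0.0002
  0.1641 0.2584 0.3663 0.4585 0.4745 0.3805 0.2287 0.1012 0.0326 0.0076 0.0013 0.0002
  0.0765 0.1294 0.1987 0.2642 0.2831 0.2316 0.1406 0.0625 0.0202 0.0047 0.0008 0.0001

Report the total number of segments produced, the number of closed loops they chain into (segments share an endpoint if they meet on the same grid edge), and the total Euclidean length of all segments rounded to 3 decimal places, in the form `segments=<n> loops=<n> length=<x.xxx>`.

segments=4 loops=1 length=3.933

cell (3,3): code 0100 → (3.429,4.000)–(4.000,3.109)
cell (3,4): code 1000 → (4.000,4.529)–(3.429,4.000)
cell (4,3): code 0010 → (4.000,3.109)–(4.760,4.000)
cell (4,4): code 0001 → (4.760,4.000)–(4.000,4.529)
total: 4 segments, chained into 1 closed loop(s), length Σ = 3.933321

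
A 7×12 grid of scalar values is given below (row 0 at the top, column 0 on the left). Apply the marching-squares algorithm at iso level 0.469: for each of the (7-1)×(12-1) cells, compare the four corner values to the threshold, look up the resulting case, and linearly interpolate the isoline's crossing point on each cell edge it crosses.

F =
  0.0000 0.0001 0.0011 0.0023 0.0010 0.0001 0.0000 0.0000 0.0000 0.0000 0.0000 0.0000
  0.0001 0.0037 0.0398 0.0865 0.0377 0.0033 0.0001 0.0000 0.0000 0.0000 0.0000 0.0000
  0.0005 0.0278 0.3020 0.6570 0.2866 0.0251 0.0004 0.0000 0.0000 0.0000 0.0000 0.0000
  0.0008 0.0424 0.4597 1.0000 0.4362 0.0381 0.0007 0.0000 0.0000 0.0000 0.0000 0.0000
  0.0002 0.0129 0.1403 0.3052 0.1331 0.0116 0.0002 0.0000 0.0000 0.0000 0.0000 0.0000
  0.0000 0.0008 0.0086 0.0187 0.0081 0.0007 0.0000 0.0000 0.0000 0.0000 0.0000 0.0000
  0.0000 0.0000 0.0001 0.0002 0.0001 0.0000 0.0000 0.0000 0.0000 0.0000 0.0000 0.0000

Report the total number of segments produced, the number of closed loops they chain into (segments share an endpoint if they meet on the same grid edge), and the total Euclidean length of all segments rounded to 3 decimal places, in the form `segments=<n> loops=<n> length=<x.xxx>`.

segments=6 loops=1 length=5.875

cell (1,2): code 0100 → (1.670,3.000)–(2.000,2.470)
cell (1,3): code 1000 → (2.000,3.508)–(1.670,3.000)
cell (2,2): code 0110 → (2.000,2.470)–(3.000,2.017)
cell (2,3): code 1001 → (3.000,3.942)–(2.000,3.508)
cell (3,2): code 0010 → (3.000,2.017)–(3.764,3.000)
cell (3,3): code 0001 → (3.764,3.000)–(3.000,3.942)
total: 6 segments, chained into 1 closed loop(s), length Σ = 5.874879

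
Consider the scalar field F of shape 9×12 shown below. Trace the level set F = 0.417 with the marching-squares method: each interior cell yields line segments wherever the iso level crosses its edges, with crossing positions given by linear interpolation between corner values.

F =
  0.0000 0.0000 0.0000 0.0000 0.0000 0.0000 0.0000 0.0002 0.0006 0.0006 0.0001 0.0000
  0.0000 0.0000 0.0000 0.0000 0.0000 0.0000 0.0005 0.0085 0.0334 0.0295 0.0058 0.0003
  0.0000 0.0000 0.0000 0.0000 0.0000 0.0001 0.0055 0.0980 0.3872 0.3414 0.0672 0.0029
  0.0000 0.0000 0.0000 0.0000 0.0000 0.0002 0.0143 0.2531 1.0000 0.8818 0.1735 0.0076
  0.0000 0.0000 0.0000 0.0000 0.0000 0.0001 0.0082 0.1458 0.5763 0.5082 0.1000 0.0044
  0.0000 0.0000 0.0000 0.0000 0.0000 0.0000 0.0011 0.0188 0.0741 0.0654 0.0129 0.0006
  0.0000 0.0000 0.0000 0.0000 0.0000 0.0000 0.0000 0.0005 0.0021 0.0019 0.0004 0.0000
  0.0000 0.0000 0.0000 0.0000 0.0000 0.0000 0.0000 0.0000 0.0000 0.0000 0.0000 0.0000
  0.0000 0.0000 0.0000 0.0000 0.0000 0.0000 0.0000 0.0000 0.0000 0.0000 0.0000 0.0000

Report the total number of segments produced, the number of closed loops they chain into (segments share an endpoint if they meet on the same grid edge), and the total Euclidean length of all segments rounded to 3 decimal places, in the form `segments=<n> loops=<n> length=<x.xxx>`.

segments=8 loops=1 length=7.285

cell (2,7): code 0100 → (2.049,8.000)–(3.000,7.219)
cell (2,8): code 1100 → (2.140,9.000)–(2.049,8.000)
cell (2,9): code 1000 → (3.000,9.656)–(2.140,9.000)
cell (3,7): code 0110 → (3.000,7.219)–(4.000,7.630)
cell (3,9): code 1001 → (4.000,9.223)–(3.000,9.656)
cell (4,7): code 0010 → (4.000,7.630)–(4.317,8.000)
cell (4,8): code 0011 → (4.317,8.000)–(4.206,9.000)
cell (4,9): code 0001 → (4.206,9.000)–(4.000,9.223)
total: 8 segments, chained into 1 closed loop(s), length Σ = 7.284658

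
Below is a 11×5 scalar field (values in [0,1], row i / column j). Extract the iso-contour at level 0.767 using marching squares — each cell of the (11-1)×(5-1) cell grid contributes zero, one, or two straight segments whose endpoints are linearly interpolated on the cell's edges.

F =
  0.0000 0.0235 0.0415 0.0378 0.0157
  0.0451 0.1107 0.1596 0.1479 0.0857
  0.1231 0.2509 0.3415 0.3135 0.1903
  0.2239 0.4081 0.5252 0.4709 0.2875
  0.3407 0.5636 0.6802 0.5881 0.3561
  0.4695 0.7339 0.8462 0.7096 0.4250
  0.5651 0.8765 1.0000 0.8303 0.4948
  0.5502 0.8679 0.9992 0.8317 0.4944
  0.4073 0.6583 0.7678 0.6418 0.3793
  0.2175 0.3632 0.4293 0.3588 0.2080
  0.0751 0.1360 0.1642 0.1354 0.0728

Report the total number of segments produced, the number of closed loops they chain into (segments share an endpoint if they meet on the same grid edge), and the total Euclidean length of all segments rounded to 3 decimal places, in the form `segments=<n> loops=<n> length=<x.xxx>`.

cell (4,1): code 0100 → (4.523,2.000)–(5.000,1.295)
cell (4,2): code 1000 → (5.000,2.580)–(4.523,2.000)
cell (5,0): code 0100 → (5.232,1.000)–(6.000,0.648)
cell (5,1): code 1110 → (5.000,1.295)–(5.232,1.000)
cell (5,2): code 1101 → (5.476,3.000)–(5.000,2.580)
cell (5,3): code 1000 → (6.000,3.189)–(5.476,3.000)
cell (6,0): code 0110 → (6.000,0.648)–(7.000,0.682)
cell (6,3): code 1001 → (7.000,3.192)–(6.000,3.189)
cell (7,0): code 0010 → (7.000,0.682)–(7.481,1.000)
cell (7,1): code 0111 → (7.481,1.000)–(8.000,1.993)
cell (7,2): code 1011 → (8.000,2.006)–(7.341,3.000)
cell (7,3): code 0001 → (7.341,3.000)–(7.000,3.192)
cell (8,1): code 0010 → (8.000,1.993)–(8.002,2.000)
cell (8,2): code 0001 → (8.002,2.000)–(8.000,2.006)
total: 14 segments, chained into 1 closed loop(s), length Σ = 9.309263

segments=14 loops=1 length=9.309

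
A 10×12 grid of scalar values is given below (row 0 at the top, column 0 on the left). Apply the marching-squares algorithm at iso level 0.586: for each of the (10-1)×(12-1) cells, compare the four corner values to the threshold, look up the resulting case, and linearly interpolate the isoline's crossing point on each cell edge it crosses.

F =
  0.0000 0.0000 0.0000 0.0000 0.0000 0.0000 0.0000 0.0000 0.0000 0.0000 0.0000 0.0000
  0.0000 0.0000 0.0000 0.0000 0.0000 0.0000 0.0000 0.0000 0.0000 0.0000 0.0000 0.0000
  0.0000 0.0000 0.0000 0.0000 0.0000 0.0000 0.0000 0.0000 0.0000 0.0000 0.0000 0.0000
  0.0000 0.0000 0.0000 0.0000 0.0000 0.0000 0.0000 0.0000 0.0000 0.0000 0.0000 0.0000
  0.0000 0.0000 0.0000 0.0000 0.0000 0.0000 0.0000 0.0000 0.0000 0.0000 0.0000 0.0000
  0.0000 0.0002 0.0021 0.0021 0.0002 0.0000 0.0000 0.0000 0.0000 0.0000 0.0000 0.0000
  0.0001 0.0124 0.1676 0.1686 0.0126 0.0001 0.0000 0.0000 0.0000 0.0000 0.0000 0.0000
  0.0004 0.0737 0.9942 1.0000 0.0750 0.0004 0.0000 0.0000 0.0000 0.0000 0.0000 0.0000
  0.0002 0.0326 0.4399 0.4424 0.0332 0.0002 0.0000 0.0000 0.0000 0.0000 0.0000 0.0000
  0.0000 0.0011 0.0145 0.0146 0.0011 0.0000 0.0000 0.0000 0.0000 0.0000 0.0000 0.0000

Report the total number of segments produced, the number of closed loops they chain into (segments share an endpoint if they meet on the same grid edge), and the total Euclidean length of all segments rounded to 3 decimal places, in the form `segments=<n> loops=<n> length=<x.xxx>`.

cell (6,1): code 0100 → (6.506,2.000)–(7.000,1.557)
cell (6,2): code 1100 → (6.502,3.000)–(6.506,2.000)
cell (6,3): code 1000 → (7.000,3.448)–(6.502,3.000)
cell (7,1): code 0010 → (7.000,1.557)–(7.736,2.000)
cell (7,2): code 0011 → (7.736,2.000)–(7.742,3.000)
cell (7,3): code 0001 → (7.742,3.000)–(7.000,3.448)
total: 6 segments, chained into 1 closed loop(s), length Σ = 5.059848

segments=6 loops=1 length=5.060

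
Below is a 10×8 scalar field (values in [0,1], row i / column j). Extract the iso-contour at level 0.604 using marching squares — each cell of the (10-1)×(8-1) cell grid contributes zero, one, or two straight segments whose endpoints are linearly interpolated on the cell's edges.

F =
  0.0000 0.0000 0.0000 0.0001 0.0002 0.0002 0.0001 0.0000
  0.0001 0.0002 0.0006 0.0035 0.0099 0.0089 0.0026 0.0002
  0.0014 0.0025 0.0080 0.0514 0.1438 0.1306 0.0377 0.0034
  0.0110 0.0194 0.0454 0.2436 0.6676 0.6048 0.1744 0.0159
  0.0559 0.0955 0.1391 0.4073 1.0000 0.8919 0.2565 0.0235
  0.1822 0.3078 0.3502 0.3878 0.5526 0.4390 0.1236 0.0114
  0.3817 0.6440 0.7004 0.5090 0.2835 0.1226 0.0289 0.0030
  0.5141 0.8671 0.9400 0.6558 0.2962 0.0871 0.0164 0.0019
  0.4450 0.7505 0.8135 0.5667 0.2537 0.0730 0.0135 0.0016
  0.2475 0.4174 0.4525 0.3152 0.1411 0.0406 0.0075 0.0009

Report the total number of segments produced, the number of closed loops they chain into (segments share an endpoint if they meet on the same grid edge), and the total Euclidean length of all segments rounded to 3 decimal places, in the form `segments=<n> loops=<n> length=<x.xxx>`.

segments=20 loops=2 length=15.253

cell (2,3): code 0100 → (2.879,4.000)–(3.000,3.850)
cell (2,4): code 1100 → (2.998,5.000)–(2.879,4.000)
cell (2,5): code 1000 → (3.000,5.002)–(2.998,5.000)
cell (3,3): code 0110 → (3.000,3.850)–(4.000,3.332)
cell (3,5): code 1001 → (4.000,5.453)–(3.000,5.002)
cell (4,3): code 0010 → (4.000,3.332)–(4.885,4.000)
cell (4,4): code 0011 → (4.885,4.000)–(4.636,5.000)
cell (4,5): code 0001 → (4.636,5.000)–(4.000,5.453)
cell (5,0): code 0100 → (5.881,1.000)–(6.000,0.848)
cell (5,1): code 1100 → (5.725,2.000)–(5.881,1.000)
cell (5,2): code 1000 → (6.000,2.504)–(5.725,2.000)
cell (6,0): code 0110 → (6.000,0.848)–(7.000,0.255)
cell (6,2): code 1101 → (6.647,3.000)–(6.000,2.504)
cell (6,3): code 1000 → (7.000,3.144)–(6.647,3.000)
cell (7,0): code 0110 → (7.000,0.255)–(8.000,0.520)
cell (7,2): code 1011 → (8.000,2.849)–(7.581,3.000)
cell (7,3): code 0001 → (7.581,3.000)–(7.000,3.144)
cell (8,0): code 0010 → (8.000,0.520)–(8.440,1.000)
cell (8,1): code 0011 → (8.440,1.000)–(8.580,2.000)
cell (8,2): code 0001 → (8.580,2.000)–(8.000,2.849)
total: 20 segments, chained into 2 closed loop(s), length Σ = 15.252517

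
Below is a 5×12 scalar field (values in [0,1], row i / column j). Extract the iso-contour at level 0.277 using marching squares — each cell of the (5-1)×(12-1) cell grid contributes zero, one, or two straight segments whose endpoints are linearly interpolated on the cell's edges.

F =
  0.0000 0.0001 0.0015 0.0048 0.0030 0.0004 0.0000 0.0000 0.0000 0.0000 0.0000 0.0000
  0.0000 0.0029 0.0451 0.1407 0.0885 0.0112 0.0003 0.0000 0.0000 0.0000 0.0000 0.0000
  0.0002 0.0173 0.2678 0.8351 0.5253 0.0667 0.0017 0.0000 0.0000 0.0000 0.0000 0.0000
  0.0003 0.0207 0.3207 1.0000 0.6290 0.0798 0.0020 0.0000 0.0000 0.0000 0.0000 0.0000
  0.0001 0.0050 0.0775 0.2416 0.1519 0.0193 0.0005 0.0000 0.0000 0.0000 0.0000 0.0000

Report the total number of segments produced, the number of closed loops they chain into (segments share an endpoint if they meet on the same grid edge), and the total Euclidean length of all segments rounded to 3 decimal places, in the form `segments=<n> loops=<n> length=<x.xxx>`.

cell (1,2): code 0100 → (1.196,3.000)–(2.000,2.016)
cell (1,3): code 1100 → (1.432,4.000)–(1.196,3.000)
cell (1,4): code 1000 → (2.000,4.541)–(1.432,4.000)
cell (2,1): code 0100 → (2.174,2.000)–(3.000,1.854)
cell (2,2): code 1110 → (2.000,2.016)–(2.174,2.000)
cell (2,4): code 1001 → (3.000,4.641)–(2.000,4.541)
cell (3,1): code 0010 → (3.000,1.854)–(3.180,2.000)
cell (3,2): code 0011 → (3.180,2.000)–(3.953,3.000)
cell (3,3): code 0011 → (3.953,3.000)–(3.738,4.000)
cell (3,4): code 0001 → (3.738,4.000)–(3.000,4.641)
total: 10 segments, chained into 1 closed loop(s), length Σ = 8.597034

segments=10 loops=1 length=8.597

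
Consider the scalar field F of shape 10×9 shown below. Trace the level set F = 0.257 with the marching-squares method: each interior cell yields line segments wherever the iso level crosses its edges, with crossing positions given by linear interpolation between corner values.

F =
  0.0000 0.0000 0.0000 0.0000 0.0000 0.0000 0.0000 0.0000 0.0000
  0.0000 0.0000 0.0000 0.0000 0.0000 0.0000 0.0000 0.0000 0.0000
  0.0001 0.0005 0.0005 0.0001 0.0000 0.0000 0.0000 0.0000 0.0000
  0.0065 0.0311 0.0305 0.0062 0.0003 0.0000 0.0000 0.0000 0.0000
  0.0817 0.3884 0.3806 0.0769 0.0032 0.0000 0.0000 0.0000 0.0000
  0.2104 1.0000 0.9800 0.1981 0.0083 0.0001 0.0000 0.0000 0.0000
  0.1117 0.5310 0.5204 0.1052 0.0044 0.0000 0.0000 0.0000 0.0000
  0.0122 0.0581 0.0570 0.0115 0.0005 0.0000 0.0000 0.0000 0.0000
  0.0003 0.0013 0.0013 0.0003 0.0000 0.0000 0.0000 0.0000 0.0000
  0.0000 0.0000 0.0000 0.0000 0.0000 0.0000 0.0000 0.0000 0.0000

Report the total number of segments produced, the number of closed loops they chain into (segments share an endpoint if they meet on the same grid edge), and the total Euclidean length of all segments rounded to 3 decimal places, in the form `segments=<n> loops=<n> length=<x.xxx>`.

cell (3,0): code 0100 → (3.632,1.000)–(4.000,0.572)
cell (3,1): code 1100 → (3.647,2.000)–(3.632,1.000)
cell (3,2): code 1000 → (4.000,2.407)–(3.647,2.000)
cell (4,0): code 0110 → (4.000,0.572)–(5.000,0.059)
cell (4,2): code 1001 → (5.000,2.925)–(4.000,2.407)
cell (5,0): code 0110 → (5.000,0.059)–(6.000,0.347)
cell (5,2): code 1001 → (6.000,2.634)–(5.000,2.925)
cell (6,0): code 0010 → (6.000,0.347)–(6.579,1.000)
cell (6,1): code 0011 → (6.579,1.000)–(6.568,2.000)
cell (6,2): code 0001 → (6.568,2.000)–(6.000,2.634)
total: 10 segments, chained into 1 closed loop(s), length Σ = 9.160243

segments=10 loops=1 length=9.160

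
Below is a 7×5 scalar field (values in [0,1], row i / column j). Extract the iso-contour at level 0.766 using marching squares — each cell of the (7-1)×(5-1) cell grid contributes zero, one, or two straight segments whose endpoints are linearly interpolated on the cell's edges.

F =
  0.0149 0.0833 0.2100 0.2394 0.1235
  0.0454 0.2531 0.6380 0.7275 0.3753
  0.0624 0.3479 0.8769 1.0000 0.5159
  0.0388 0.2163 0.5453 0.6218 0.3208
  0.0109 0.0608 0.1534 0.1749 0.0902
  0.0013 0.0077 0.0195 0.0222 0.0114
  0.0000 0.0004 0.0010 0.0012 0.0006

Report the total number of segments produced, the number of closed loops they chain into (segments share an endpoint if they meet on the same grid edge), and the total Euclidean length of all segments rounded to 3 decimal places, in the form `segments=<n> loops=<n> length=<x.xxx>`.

segments=6 loops=1 length=4.789

cell (1,1): code 0100 → (1.536,2.000)–(2.000,1.790)
cell (1,2): code 1100 → (1.141,3.000)–(1.536,2.000)
cell (1,3): code 1000 → (2.000,3.483)–(1.141,3.000)
cell (2,1): code 0010 → (2.000,1.790)–(2.334,2.000)
cell (2,2): code 0011 → (2.334,2.000)–(2.619,3.000)
cell (2,3): code 0001 → (2.619,3.000)–(2.000,3.483)
total: 6 segments, chained into 1 closed loop(s), length Σ = 4.789259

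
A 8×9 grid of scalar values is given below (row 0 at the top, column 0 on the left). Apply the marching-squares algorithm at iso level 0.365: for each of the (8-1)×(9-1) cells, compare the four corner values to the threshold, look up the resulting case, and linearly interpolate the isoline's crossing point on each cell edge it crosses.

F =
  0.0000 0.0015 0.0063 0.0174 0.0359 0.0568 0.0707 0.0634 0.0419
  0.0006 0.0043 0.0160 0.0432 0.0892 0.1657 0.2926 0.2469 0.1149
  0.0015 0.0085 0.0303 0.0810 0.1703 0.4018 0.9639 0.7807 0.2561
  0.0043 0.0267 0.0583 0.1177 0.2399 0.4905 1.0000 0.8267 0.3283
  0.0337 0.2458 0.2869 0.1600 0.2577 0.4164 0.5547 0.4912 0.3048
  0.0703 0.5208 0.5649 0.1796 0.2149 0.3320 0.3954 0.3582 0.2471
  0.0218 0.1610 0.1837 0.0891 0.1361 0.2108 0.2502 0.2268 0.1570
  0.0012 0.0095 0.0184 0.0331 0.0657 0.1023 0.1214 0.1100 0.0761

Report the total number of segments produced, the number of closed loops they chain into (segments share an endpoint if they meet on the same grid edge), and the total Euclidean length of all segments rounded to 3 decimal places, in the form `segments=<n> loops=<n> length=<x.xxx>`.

segments=20 loops=2 length=16.615

cell (1,4): code 0100 → (1.844,5.000)–(2.000,4.841)
cell (1,5): code 1100 → (1.108,6.000)–(1.844,5.000)
cell (1,6): code 1100 → (1.221,7.000)–(1.108,6.000)
cell (1,7): code 1000 → (2.000,7.792)–(1.221,7.000)
cell (2,4): code 0110 → (2.000,4.841)–(3.000,4.499)
cell (2,7): code 1001 → (3.000,7.926)–(2.000,7.792)
cell (3,4): code 0110 → (3.000,4.499)–(4.000,4.676)
cell (3,7): code 1001 → (4.000,7.677)–(3.000,7.926)
cell (4,0): code 0100 → (4.433,1.000)–(5.000,0.654)
cell (4,1): code 1100 → (4.281,2.000)–(4.433,1.000)
cell (4,2): code 1000 → (5.000,2.519)–(4.281,2.000)
cell (4,4): code 0010 → (4.000,4.676)–(4.609,5.000)
cell (4,5): code 0111 → (4.609,5.000)–(5.000,5.521)
cell (4,6): code 1011 → (5.000,6.817)–(4.949,7.000)
cell (4,7): code 0001 → (4.949,7.000)–(4.000,7.677)
cell (5,0): code 0010 → (5.000,0.654)–(5.433,1.000)
cell (5,1): code 0011 → (5.433,1.000)–(5.524,2.000)
cell (5,2): code 0001 → (5.524,2.000)–(5.000,2.519)
cell (5,5): code 0010 → (5.000,5.521)–(5.209,6.000)
cell (5,6): code 0001 → (5.209,6.000)–(5.000,6.817)
total: 20 segments, chained into 2 closed loop(s), length Σ = 16.614843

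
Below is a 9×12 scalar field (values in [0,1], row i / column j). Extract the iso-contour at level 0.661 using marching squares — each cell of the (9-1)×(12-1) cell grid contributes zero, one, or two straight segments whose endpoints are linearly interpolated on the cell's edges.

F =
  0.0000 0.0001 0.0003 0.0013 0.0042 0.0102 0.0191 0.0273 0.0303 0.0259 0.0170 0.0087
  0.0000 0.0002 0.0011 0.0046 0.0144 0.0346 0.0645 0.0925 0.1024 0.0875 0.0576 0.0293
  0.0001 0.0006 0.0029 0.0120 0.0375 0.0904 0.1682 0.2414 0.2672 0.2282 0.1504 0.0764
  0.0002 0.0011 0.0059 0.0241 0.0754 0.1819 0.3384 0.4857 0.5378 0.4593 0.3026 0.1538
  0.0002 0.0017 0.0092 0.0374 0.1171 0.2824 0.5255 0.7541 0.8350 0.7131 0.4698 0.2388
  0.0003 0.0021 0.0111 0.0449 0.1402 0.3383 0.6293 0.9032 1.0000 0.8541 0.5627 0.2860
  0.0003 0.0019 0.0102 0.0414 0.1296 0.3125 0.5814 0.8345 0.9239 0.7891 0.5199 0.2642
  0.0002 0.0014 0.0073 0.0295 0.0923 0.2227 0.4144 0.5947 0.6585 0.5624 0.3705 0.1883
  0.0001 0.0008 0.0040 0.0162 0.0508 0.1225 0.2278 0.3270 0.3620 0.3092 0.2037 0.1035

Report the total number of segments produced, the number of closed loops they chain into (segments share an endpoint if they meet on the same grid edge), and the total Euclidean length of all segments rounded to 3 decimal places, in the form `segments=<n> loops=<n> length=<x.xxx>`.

segments=12 loops=1 length=11.028

cell (3,6): code 0100 → (3.653,7.000)–(4.000,6.593)
cell (3,7): code 1100 → (3.415,8.000)–(3.653,7.000)
cell (3,8): code 1100 → (3.795,9.000)–(3.415,8.000)
cell (3,9): code 1000 → (4.000,9.214)–(3.795,9.000)
cell (4,6): code 0110 → (4.000,6.593)–(5.000,6.116)
cell (4,9): code 1001 → (5.000,9.663)–(4.000,9.214)
cell (5,6): code 0110 → (5.000,6.116)–(6.000,6.315)
cell (5,9): code 1001 → (6.000,9.476)–(5.000,9.663)
cell (6,6): code 0010 → (6.000,6.315)–(6.724,7.000)
cell (6,7): code 0011 → (6.724,7.000)–(6.991,8.000)
cell (6,8): code 0011 → (6.991,8.000)–(6.565,9.000)
cell (6,9): code 0001 → (6.565,9.000)–(6.000,9.476)
total: 12 segments, chained into 1 closed loop(s), length Σ = 11.027526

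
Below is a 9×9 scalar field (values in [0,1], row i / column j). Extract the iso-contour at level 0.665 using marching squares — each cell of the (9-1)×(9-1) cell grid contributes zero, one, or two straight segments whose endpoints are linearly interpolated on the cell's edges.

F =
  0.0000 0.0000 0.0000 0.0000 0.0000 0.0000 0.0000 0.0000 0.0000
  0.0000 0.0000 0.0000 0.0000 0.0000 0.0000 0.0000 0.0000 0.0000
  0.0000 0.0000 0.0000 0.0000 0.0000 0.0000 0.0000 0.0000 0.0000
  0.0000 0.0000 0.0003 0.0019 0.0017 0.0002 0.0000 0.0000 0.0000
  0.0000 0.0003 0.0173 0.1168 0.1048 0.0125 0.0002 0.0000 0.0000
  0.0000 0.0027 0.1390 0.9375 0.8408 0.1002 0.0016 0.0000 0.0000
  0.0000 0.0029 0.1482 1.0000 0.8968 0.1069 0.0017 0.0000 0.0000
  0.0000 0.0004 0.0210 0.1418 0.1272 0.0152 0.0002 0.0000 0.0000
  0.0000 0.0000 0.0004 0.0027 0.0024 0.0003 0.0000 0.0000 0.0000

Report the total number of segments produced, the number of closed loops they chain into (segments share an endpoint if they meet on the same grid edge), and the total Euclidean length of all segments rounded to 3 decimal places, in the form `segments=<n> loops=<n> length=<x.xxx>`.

cell (4,2): code 0100 → (4.668,3.000)–(5.000,2.659)
cell (4,3): code 1100 → (4.761,4.000)–(4.668,3.000)
cell (4,4): code 1000 → (5.000,4.237)–(4.761,4.000)
cell (5,2): code 0110 → (5.000,2.659)–(6.000,2.607)
cell (5,4): code 1001 → (6.000,4.293)–(5.000,4.237)
cell (6,2): code 0010 → (6.000,2.607)–(6.390,3.000)
cell (6,3): code 0011 → (6.390,3.000)–(6.301,4.000)
cell (6,4): code 0001 → (6.301,4.000)–(6.000,4.293)
total: 8 segments, chained into 1 closed loop(s), length Σ = 5.798745

segments=8 loops=1 length=5.799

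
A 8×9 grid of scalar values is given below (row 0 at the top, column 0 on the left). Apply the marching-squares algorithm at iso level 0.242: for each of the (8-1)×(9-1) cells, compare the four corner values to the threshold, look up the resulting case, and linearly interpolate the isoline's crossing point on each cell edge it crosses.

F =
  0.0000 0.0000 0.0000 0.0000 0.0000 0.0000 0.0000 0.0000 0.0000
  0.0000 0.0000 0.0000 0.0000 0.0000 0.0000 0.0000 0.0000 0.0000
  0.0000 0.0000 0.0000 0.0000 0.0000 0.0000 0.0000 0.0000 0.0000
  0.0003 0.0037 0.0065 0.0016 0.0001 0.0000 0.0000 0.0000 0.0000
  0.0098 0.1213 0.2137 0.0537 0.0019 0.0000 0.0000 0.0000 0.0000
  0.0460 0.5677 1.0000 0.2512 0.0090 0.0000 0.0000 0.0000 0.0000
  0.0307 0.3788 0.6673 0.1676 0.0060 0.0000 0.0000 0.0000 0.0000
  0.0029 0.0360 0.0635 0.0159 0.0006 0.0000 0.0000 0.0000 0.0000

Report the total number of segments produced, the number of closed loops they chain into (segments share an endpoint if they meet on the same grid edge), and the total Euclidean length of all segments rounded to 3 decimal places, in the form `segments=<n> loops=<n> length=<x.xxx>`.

cell (4,0): code 0100 → (4.270,1.000)–(5.000,0.376)
cell (4,1): code 1100 → (4.036,2.000)–(4.270,1.000)
cell (4,2): code 1100 → (4.953,3.000)–(4.036,2.000)
cell (4,3): code 1000 → (5.000,3.038)–(4.953,3.000)
cell (5,0): code 0110 → (5.000,0.376)–(6.000,0.607)
cell (5,2): code 1011 → (6.000,2.851)–(5.110,3.000)
cell (5,3): code 0001 → (5.110,3.000)–(5.000,3.038)
cell (6,0): code 0010 → (6.000,0.607)–(6.399,1.000)
cell (6,1): code 0011 → (6.399,1.000)–(6.704,2.000)
cell (6,2): code 0001 → (6.704,2.000)–(6.000,2.851)
total: 10 segments, chained into 1 closed loop(s), length Σ = 8.160122

segments=10 loops=1 length=8.160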